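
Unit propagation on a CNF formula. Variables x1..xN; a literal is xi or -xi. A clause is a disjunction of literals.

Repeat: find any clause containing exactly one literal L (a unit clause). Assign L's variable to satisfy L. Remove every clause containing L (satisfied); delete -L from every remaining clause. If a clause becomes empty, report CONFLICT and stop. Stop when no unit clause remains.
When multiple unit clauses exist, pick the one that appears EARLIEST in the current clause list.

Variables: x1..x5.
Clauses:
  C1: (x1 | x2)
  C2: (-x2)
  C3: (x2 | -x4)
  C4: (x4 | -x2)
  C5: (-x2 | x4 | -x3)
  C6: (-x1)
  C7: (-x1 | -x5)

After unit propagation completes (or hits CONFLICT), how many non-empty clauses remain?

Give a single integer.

unit clause [-2] forces x2=F; simplify:
  drop 2 from [1, 2] -> [1]
  drop 2 from [2, -4] -> [-4]
  satisfied 3 clause(s); 4 remain; assigned so far: [2]
unit clause [1] forces x1=T; simplify:
  drop -1 from [-1] -> [] (empty!)
  drop -1 from [-1, -5] -> [-5]
  satisfied 1 clause(s); 3 remain; assigned so far: [1, 2]
CONFLICT (empty clause)

Answer: 2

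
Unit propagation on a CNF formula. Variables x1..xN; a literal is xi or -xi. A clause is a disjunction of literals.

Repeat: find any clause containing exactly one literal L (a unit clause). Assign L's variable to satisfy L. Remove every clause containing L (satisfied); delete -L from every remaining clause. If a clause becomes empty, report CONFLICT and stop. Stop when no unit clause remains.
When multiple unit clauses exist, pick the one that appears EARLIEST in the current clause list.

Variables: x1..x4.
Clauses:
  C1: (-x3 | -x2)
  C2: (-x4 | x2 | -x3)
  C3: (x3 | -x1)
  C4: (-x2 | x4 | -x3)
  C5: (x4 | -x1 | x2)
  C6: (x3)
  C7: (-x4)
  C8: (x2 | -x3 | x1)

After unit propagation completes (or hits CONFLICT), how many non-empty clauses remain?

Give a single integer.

unit clause [3] forces x3=T; simplify:
  drop -3 from [-3, -2] -> [-2]
  drop -3 from [-4, 2, -3] -> [-4, 2]
  drop -3 from [-2, 4, -3] -> [-2, 4]
  drop -3 from [2, -3, 1] -> [2, 1]
  satisfied 2 clause(s); 6 remain; assigned so far: [3]
unit clause [-2] forces x2=F; simplify:
  drop 2 from [-4, 2] -> [-4]
  drop 2 from [4, -1, 2] -> [4, -1]
  drop 2 from [2, 1] -> [1]
  satisfied 2 clause(s); 4 remain; assigned so far: [2, 3]
unit clause [-4] forces x4=F; simplify:
  drop 4 from [4, -1] -> [-1]
  satisfied 2 clause(s); 2 remain; assigned so far: [2, 3, 4]
unit clause [-1] forces x1=F; simplify:
  drop 1 from [1] -> [] (empty!)
  satisfied 1 clause(s); 1 remain; assigned so far: [1, 2, 3, 4]
CONFLICT (empty clause)

Answer: 0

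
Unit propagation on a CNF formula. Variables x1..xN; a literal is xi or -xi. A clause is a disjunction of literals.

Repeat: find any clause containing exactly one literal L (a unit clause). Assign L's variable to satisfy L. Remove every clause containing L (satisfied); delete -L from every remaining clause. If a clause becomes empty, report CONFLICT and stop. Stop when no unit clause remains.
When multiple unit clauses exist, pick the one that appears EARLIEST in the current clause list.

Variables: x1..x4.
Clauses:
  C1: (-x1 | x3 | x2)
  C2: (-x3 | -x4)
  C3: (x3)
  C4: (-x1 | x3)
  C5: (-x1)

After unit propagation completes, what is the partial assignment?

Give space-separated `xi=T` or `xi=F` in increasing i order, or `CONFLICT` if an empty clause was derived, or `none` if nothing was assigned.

Answer: x1=F x3=T x4=F

Derivation:
unit clause [3] forces x3=T; simplify:
  drop -3 from [-3, -4] -> [-4]
  satisfied 3 clause(s); 2 remain; assigned so far: [3]
unit clause [-4] forces x4=F; simplify:
  satisfied 1 clause(s); 1 remain; assigned so far: [3, 4]
unit clause [-1] forces x1=F; simplify:
  satisfied 1 clause(s); 0 remain; assigned so far: [1, 3, 4]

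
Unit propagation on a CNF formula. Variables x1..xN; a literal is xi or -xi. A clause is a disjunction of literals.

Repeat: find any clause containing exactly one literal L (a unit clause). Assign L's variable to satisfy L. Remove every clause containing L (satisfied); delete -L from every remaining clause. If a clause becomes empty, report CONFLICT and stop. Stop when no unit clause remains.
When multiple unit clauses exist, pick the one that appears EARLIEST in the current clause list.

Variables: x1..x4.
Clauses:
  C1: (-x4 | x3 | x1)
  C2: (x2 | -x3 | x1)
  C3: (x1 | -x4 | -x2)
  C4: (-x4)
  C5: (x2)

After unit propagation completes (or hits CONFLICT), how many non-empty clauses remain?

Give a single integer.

unit clause [-4] forces x4=F; simplify:
  satisfied 3 clause(s); 2 remain; assigned so far: [4]
unit clause [2] forces x2=T; simplify:
  satisfied 2 clause(s); 0 remain; assigned so far: [2, 4]

Answer: 0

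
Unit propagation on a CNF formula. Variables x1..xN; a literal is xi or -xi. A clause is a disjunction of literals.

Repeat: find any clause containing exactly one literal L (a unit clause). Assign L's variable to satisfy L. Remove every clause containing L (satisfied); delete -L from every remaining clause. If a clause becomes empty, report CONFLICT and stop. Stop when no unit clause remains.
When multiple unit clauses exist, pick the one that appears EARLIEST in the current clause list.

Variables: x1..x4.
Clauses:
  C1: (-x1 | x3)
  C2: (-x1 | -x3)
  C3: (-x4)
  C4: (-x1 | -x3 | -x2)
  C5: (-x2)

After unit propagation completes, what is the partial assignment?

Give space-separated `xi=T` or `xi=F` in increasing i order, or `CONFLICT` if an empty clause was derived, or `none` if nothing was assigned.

unit clause [-4] forces x4=F; simplify:
  satisfied 1 clause(s); 4 remain; assigned so far: [4]
unit clause [-2] forces x2=F; simplify:
  satisfied 2 clause(s); 2 remain; assigned so far: [2, 4]

Answer: x2=F x4=F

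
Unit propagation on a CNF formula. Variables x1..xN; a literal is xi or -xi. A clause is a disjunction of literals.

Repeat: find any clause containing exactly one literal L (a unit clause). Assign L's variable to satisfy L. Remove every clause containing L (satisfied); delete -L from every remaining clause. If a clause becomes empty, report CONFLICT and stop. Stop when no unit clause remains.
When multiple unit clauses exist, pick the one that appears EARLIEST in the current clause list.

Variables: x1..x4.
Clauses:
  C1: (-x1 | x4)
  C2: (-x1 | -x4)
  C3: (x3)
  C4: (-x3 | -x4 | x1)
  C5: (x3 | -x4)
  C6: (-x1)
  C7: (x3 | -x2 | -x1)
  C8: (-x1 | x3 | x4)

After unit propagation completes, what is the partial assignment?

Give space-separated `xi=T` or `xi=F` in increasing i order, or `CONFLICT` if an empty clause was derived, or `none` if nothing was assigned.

unit clause [3] forces x3=T; simplify:
  drop -3 from [-3, -4, 1] -> [-4, 1]
  satisfied 4 clause(s); 4 remain; assigned so far: [3]
unit clause [-1] forces x1=F; simplify:
  drop 1 from [-4, 1] -> [-4]
  satisfied 3 clause(s); 1 remain; assigned so far: [1, 3]
unit clause [-4] forces x4=F; simplify:
  satisfied 1 clause(s); 0 remain; assigned so far: [1, 3, 4]

Answer: x1=F x3=T x4=F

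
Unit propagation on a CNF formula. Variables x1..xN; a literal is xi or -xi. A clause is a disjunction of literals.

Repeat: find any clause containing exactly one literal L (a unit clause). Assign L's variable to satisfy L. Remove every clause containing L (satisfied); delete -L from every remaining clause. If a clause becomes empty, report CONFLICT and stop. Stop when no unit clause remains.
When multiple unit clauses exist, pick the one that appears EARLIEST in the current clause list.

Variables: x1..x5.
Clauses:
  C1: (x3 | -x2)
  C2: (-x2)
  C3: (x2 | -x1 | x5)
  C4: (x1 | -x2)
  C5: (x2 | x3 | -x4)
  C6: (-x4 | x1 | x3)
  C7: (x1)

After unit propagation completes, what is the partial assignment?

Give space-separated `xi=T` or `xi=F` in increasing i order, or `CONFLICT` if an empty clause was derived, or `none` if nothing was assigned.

Answer: x1=T x2=F x5=T

Derivation:
unit clause [-2] forces x2=F; simplify:
  drop 2 from [2, -1, 5] -> [-1, 5]
  drop 2 from [2, 3, -4] -> [3, -4]
  satisfied 3 clause(s); 4 remain; assigned so far: [2]
unit clause [1] forces x1=T; simplify:
  drop -1 from [-1, 5] -> [5]
  satisfied 2 clause(s); 2 remain; assigned so far: [1, 2]
unit clause [5] forces x5=T; simplify:
  satisfied 1 clause(s); 1 remain; assigned so far: [1, 2, 5]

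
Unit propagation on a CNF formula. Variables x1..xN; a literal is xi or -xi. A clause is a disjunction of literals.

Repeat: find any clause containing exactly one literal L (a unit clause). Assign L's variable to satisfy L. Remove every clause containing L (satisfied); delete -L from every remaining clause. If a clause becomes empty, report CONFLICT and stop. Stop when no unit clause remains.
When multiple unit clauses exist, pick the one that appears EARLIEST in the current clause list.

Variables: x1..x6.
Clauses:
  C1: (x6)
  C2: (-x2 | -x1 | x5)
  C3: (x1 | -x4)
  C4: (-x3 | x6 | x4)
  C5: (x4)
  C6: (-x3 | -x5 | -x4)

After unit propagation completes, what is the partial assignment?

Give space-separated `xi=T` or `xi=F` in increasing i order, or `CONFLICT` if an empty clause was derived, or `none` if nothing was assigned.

unit clause [6] forces x6=T; simplify:
  satisfied 2 clause(s); 4 remain; assigned so far: [6]
unit clause [4] forces x4=T; simplify:
  drop -4 from [1, -4] -> [1]
  drop -4 from [-3, -5, -4] -> [-3, -5]
  satisfied 1 clause(s); 3 remain; assigned so far: [4, 6]
unit clause [1] forces x1=T; simplify:
  drop -1 from [-2, -1, 5] -> [-2, 5]
  satisfied 1 clause(s); 2 remain; assigned so far: [1, 4, 6]

Answer: x1=T x4=T x6=T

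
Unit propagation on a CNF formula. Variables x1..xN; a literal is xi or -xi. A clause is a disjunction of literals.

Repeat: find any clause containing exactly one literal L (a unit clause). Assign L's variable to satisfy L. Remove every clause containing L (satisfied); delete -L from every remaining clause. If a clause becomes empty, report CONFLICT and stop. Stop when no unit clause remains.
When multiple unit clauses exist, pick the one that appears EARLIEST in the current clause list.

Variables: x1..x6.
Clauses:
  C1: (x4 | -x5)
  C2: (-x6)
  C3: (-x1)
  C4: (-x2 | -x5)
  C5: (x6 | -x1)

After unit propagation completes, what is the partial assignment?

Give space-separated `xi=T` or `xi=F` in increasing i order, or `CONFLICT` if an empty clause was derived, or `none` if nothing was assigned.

unit clause [-6] forces x6=F; simplify:
  drop 6 from [6, -1] -> [-1]
  satisfied 1 clause(s); 4 remain; assigned so far: [6]
unit clause [-1] forces x1=F; simplify:
  satisfied 2 clause(s); 2 remain; assigned so far: [1, 6]

Answer: x1=F x6=F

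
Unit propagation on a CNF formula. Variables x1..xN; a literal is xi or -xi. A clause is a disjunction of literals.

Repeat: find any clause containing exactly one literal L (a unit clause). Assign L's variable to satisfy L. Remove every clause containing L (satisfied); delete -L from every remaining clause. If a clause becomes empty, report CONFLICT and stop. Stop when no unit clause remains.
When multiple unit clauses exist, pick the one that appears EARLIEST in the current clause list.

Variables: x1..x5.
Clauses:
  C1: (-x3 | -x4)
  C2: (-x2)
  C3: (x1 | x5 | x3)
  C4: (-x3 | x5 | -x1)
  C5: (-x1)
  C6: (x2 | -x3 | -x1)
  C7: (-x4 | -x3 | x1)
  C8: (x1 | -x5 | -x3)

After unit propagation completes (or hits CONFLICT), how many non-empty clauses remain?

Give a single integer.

unit clause [-2] forces x2=F; simplify:
  drop 2 from [2, -3, -1] -> [-3, -1]
  satisfied 1 clause(s); 7 remain; assigned so far: [2]
unit clause [-1] forces x1=F; simplify:
  drop 1 from [1, 5, 3] -> [5, 3]
  drop 1 from [-4, -3, 1] -> [-4, -3]
  drop 1 from [1, -5, -3] -> [-5, -3]
  satisfied 3 clause(s); 4 remain; assigned so far: [1, 2]

Answer: 4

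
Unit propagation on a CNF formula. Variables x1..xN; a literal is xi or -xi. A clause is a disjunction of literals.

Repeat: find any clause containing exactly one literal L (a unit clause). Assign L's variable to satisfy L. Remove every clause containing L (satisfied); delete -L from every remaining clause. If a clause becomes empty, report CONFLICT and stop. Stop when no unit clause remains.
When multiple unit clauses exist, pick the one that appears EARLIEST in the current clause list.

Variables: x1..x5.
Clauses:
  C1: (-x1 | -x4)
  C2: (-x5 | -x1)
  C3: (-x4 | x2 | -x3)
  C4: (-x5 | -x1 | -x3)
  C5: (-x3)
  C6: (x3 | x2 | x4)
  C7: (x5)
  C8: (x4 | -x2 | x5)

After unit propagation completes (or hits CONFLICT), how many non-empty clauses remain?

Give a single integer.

unit clause [-3] forces x3=F; simplify:
  drop 3 from [3, 2, 4] -> [2, 4]
  satisfied 3 clause(s); 5 remain; assigned so far: [3]
unit clause [5] forces x5=T; simplify:
  drop -5 from [-5, -1] -> [-1]
  satisfied 2 clause(s); 3 remain; assigned so far: [3, 5]
unit clause [-1] forces x1=F; simplify:
  satisfied 2 clause(s); 1 remain; assigned so far: [1, 3, 5]

Answer: 1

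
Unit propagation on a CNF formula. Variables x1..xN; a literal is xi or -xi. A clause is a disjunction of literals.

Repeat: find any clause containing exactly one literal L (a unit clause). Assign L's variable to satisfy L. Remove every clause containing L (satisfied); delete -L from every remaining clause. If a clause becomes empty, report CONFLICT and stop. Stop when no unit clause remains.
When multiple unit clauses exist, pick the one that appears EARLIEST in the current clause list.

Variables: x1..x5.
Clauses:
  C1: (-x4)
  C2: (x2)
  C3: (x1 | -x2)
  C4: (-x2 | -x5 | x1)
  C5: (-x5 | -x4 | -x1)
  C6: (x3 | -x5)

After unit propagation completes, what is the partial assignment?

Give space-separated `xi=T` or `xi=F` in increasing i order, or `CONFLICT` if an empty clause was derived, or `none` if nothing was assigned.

unit clause [-4] forces x4=F; simplify:
  satisfied 2 clause(s); 4 remain; assigned so far: [4]
unit clause [2] forces x2=T; simplify:
  drop -2 from [1, -2] -> [1]
  drop -2 from [-2, -5, 1] -> [-5, 1]
  satisfied 1 clause(s); 3 remain; assigned so far: [2, 4]
unit clause [1] forces x1=T; simplify:
  satisfied 2 clause(s); 1 remain; assigned so far: [1, 2, 4]

Answer: x1=T x2=T x4=F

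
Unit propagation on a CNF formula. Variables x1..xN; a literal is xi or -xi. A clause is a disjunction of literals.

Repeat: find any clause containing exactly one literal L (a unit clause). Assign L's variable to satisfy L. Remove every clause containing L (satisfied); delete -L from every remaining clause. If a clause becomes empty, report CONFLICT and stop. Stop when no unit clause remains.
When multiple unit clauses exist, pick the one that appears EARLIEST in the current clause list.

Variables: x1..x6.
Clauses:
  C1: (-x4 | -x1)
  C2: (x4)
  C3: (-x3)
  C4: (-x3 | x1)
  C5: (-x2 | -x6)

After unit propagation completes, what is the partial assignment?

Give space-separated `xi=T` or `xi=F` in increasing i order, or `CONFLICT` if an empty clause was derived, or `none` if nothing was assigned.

Answer: x1=F x3=F x4=T

Derivation:
unit clause [4] forces x4=T; simplify:
  drop -4 from [-4, -1] -> [-1]
  satisfied 1 clause(s); 4 remain; assigned so far: [4]
unit clause [-1] forces x1=F; simplify:
  drop 1 from [-3, 1] -> [-3]
  satisfied 1 clause(s); 3 remain; assigned so far: [1, 4]
unit clause [-3] forces x3=F; simplify:
  satisfied 2 clause(s); 1 remain; assigned so far: [1, 3, 4]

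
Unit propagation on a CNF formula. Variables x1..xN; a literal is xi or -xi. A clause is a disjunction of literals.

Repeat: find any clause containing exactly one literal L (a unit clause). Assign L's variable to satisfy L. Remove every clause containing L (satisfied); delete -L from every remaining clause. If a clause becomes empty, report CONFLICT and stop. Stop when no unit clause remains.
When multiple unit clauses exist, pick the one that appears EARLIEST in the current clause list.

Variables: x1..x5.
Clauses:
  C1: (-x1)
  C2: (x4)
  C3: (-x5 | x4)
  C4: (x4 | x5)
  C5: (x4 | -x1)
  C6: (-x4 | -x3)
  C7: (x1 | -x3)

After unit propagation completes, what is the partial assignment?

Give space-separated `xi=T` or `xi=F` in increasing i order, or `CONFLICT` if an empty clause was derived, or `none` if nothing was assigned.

Answer: x1=F x3=F x4=T

Derivation:
unit clause [-1] forces x1=F; simplify:
  drop 1 from [1, -3] -> [-3]
  satisfied 2 clause(s); 5 remain; assigned so far: [1]
unit clause [4] forces x4=T; simplify:
  drop -4 from [-4, -3] -> [-3]
  satisfied 3 clause(s); 2 remain; assigned so far: [1, 4]
unit clause [-3] forces x3=F; simplify:
  satisfied 2 clause(s); 0 remain; assigned so far: [1, 3, 4]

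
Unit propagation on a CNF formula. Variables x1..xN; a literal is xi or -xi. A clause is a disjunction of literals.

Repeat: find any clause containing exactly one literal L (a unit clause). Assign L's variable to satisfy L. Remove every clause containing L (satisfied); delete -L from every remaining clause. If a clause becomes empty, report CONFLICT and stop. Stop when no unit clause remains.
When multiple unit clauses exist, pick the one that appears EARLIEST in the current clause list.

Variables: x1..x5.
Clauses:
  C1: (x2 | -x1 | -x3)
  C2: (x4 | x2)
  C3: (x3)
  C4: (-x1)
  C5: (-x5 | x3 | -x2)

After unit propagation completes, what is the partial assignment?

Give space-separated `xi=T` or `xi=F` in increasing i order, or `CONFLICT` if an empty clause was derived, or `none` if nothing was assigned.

Answer: x1=F x3=T

Derivation:
unit clause [3] forces x3=T; simplify:
  drop -3 from [2, -1, -3] -> [2, -1]
  satisfied 2 clause(s); 3 remain; assigned so far: [3]
unit clause [-1] forces x1=F; simplify:
  satisfied 2 clause(s); 1 remain; assigned so far: [1, 3]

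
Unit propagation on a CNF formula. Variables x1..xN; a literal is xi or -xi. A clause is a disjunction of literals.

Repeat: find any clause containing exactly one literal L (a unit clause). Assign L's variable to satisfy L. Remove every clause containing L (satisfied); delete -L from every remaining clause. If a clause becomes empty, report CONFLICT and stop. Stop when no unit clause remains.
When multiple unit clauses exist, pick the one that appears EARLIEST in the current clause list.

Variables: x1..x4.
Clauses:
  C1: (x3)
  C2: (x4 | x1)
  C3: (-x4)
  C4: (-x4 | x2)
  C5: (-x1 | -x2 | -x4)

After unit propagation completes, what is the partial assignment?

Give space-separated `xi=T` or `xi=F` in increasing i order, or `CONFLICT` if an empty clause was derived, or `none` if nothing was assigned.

unit clause [3] forces x3=T; simplify:
  satisfied 1 clause(s); 4 remain; assigned so far: [3]
unit clause [-4] forces x4=F; simplify:
  drop 4 from [4, 1] -> [1]
  satisfied 3 clause(s); 1 remain; assigned so far: [3, 4]
unit clause [1] forces x1=T; simplify:
  satisfied 1 clause(s); 0 remain; assigned so far: [1, 3, 4]

Answer: x1=T x3=T x4=F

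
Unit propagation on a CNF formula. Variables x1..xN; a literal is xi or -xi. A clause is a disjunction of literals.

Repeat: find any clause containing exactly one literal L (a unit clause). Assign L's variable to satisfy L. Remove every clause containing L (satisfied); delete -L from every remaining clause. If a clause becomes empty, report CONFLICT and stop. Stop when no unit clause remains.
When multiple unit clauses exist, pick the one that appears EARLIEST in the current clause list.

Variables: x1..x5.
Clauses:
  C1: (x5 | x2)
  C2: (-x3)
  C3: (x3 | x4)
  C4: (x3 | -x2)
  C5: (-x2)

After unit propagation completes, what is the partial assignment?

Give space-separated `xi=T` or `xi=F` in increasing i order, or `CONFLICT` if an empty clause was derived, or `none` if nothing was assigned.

unit clause [-3] forces x3=F; simplify:
  drop 3 from [3, 4] -> [4]
  drop 3 from [3, -2] -> [-2]
  satisfied 1 clause(s); 4 remain; assigned so far: [3]
unit clause [4] forces x4=T; simplify:
  satisfied 1 clause(s); 3 remain; assigned so far: [3, 4]
unit clause [-2] forces x2=F; simplify:
  drop 2 from [5, 2] -> [5]
  satisfied 2 clause(s); 1 remain; assigned so far: [2, 3, 4]
unit clause [5] forces x5=T; simplify:
  satisfied 1 clause(s); 0 remain; assigned so far: [2, 3, 4, 5]

Answer: x2=F x3=F x4=T x5=T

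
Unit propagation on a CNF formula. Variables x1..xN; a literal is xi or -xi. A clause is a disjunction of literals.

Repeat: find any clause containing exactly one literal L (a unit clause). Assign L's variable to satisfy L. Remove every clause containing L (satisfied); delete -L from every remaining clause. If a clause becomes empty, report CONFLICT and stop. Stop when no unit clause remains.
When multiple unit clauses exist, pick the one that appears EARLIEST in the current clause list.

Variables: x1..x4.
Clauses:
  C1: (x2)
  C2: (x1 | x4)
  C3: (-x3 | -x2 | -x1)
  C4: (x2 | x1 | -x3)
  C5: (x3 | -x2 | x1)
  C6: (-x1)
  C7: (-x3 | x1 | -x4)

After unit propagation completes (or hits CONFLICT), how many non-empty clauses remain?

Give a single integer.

Answer: 0

Derivation:
unit clause [2] forces x2=T; simplify:
  drop -2 from [-3, -2, -1] -> [-3, -1]
  drop -2 from [3, -2, 1] -> [3, 1]
  satisfied 2 clause(s); 5 remain; assigned so far: [2]
unit clause [-1] forces x1=F; simplify:
  drop 1 from [1, 4] -> [4]
  drop 1 from [3, 1] -> [3]
  drop 1 from [-3, 1, -4] -> [-3, -4]
  satisfied 2 clause(s); 3 remain; assigned so far: [1, 2]
unit clause [4] forces x4=T; simplify:
  drop -4 from [-3, -4] -> [-3]
  satisfied 1 clause(s); 2 remain; assigned so far: [1, 2, 4]
unit clause [3] forces x3=T; simplify:
  drop -3 from [-3] -> [] (empty!)
  satisfied 1 clause(s); 1 remain; assigned so far: [1, 2, 3, 4]
CONFLICT (empty clause)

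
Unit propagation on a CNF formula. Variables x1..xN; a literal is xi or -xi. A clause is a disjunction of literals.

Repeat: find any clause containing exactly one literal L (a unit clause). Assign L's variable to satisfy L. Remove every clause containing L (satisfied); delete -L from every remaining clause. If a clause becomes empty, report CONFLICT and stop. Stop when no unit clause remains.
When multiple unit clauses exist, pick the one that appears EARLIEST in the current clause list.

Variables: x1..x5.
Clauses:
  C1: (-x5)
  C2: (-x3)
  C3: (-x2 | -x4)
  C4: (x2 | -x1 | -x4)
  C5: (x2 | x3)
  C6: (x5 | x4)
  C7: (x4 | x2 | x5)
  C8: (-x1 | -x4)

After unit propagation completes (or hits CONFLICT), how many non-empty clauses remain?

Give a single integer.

unit clause [-5] forces x5=F; simplify:
  drop 5 from [5, 4] -> [4]
  drop 5 from [4, 2, 5] -> [4, 2]
  satisfied 1 clause(s); 7 remain; assigned so far: [5]
unit clause [-3] forces x3=F; simplify:
  drop 3 from [2, 3] -> [2]
  satisfied 1 clause(s); 6 remain; assigned so far: [3, 5]
unit clause [2] forces x2=T; simplify:
  drop -2 from [-2, -4] -> [-4]
  satisfied 3 clause(s); 3 remain; assigned so far: [2, 3, 5]
unit clause [-4] forces x4=F; simplify:
  drop 4 from [4] -> [] (empty!)
  satisfied 2 clause(s); 1 remain; assigned so far: [2, 3, 4, 5]
CONFLICT (empty clause)

Answer: 0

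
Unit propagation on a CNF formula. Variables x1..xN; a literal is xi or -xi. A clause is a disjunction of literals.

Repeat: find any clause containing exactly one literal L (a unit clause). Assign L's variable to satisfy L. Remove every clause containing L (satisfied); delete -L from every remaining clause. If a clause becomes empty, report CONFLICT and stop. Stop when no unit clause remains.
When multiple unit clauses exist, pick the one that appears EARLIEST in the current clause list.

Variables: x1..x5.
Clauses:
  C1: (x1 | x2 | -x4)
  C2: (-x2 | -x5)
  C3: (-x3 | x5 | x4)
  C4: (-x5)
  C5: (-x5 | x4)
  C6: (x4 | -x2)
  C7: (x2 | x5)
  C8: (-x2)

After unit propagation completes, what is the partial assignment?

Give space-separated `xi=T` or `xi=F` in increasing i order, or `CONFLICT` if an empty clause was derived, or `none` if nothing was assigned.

unit clause [-5] forces x5=F; simplify:
  drop 5 from [-3, 5, 4] -> [-3, 4]
  drop 5 from [2, 5] -> [2]
  satisfied 3 clause(s); 5 remain; assigned so far: [5]
unit clause [2] forces x2=T; simplify:
  drop -2 from [4, -2] -> [4]
  drop -2 from [-2] -> [] (empty!)
  satisfied 2 clause(s); 3 remain; assigned so far: [2, 5]
CONFLICT (empty clause)

Answer: CONFLICT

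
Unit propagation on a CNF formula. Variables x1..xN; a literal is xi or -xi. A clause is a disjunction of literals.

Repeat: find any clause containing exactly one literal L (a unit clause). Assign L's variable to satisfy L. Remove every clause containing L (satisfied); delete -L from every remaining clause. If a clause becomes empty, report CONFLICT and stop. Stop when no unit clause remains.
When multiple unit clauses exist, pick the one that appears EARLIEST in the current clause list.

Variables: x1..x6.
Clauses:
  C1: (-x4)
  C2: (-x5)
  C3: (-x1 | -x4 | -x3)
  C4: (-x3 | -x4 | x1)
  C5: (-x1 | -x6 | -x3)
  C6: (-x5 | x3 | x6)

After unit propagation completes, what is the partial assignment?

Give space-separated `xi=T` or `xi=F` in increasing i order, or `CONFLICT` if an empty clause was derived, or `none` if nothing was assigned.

Answer: x4=F x5=F

Derivation:
unit clause [-4] forces x4=F; simplify:
  satisfied 3 clause(s); 3 remain; assigned so far: [4]
unit clause [-5] forces x5=F; simplify:
  satisfied 2 clause(s); 1 remain; assigned so far: [4, 5]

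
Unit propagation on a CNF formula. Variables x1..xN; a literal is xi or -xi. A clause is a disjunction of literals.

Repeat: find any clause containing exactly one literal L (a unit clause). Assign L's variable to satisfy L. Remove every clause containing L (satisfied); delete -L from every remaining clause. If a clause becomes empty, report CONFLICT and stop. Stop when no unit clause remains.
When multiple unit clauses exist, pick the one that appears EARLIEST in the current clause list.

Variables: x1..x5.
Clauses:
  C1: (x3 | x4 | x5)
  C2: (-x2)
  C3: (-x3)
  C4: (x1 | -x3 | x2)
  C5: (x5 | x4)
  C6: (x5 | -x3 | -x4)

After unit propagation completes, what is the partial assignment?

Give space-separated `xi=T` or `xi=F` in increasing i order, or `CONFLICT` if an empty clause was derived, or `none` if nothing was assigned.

Answer: x2=F x3=F

Derivation:
unit clause [-2] forces x2=F; simplify:
  drop 2 from [1, -3, 2] -> [1, -3]
  satisfied 1 clause(s); 5 remain; assigned so far: [2]
unit clause [-3] forces x3=F; simplify:
  drop 3 from [3, 4, 5] -> [4, 5]
  satisfied 3 clause(s); 2 remain; assigned so far: [2, 3]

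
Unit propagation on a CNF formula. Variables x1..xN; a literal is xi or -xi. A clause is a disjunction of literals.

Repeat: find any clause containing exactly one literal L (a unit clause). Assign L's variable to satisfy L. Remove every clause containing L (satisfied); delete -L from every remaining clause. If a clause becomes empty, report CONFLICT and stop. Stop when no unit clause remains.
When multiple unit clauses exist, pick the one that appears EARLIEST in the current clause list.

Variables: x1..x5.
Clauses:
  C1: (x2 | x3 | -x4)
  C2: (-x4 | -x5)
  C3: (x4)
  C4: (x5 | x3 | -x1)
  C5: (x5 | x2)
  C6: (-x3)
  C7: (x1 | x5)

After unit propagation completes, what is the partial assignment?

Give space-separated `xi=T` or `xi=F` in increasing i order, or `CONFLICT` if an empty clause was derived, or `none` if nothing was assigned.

unit clause [4] forces x4=T; simplify:
  drop -4 from [2, 3, -4] -> [2, 3]
  drop -4 from [-4, -5] -> [-5]
  satisfied 1 clause(s); 6 remain; assigned so far: [4]
unit clause [-5] forces x5=F; simplify:
  drop 5 from [5, 3, -1] -> [3, -1]
  drop 5 from [5, 2] -> [2]
  drop 5 from [1, 5] -> [1]
  satisfied 1 clause(s); 5 remain; assigned so far: [4, 5]
unit clause [2] forces x2=T; simplify:
  satisfied 2 clause(s); 3 remain; assigned so far: [2, 4, 5]
unit clause [-3] forces x3=F; simplify:
  drop 3 from [3, -1] -> [-1]
  satisfied 1 clause(s); 2 remain; assigned so far: [2, 3, 4, 5]
unit clause [-1] forces x1=F; simplify:
  drop 1 from [1] -> [] (empty!)
  satisfied 1 clause(s); 1 remain; assigned so far: [1, 2, 3, 4, 5]
CONFLICT (empty clause)

Answer: CONFLICT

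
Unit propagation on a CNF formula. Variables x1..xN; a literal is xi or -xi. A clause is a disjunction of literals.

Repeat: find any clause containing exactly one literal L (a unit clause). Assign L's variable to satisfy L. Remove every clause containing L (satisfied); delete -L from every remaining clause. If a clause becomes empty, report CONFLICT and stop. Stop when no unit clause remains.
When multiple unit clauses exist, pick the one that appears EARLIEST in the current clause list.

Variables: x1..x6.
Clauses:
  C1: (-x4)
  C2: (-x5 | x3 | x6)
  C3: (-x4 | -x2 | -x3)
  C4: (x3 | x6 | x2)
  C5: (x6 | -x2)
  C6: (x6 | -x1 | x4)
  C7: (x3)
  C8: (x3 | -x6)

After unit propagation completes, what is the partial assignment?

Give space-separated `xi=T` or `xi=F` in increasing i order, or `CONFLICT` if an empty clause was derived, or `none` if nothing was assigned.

unit clause [-4] forces x4=F; simplify:
  drop 4 from [6, -1, 4] -> [6, -1]
  satisfied 2 clause(s); 6 remain; assigned so far: [4]
unit clause [3] forces x3=T; simplify:
  satisfied 4 clause(s); 2 remain; assigned so far: [3, 4]

Answer: x3=T x4=F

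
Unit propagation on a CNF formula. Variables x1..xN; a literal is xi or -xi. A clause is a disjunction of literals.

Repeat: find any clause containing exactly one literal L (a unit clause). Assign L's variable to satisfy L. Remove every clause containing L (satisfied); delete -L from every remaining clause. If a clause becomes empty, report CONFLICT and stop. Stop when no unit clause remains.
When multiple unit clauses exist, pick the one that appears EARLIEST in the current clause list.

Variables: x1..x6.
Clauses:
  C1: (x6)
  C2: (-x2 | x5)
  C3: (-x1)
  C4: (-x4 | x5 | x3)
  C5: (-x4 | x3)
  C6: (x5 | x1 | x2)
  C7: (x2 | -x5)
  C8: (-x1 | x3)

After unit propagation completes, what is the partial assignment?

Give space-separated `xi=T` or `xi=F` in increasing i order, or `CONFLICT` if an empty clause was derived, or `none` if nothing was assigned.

unit clause [6] forces x6=T; simplify:
  satisfied 1 clause(s); 7 remain; assigned so far: [6]
unit clause [-1] forces x1=F; simplify:
  drop 1 from [5, 1, 2] -> [5, 2]
  satisfied 2 clause(s); 5 remain; assigned so far: [1, 6]

Answer: x1=F x6=T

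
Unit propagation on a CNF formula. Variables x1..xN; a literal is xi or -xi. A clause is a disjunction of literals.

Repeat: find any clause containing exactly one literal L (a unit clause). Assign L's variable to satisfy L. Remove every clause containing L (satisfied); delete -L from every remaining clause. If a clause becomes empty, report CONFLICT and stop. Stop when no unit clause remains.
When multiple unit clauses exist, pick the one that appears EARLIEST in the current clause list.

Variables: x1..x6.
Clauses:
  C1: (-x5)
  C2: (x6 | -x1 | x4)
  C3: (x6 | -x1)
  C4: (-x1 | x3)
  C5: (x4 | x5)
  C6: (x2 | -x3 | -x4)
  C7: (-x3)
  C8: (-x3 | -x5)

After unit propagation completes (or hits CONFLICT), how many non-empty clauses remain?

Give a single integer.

unit clause [-5] forces x5=F; simplify:
  drop 5 from [4, 5] -> [4]
  satisfied 2 clause(s); 6 remain; assigned so far: [5]
unit clause [4] forces x4=T; simplify:
  drop -4 from [2, -3, -4] -> [2, -3]
  satisfied 2 clause(s); 4 remain; assigned so far: [4, 5]
unit clause [-3] forces x3=F; simplify:
  drop 3 from [-1, 3] -> [-1]
  satisfied 2 clause(s); 2 remain; assigned so far: [3, 4, 5]
unit clause [-1] forces x1=F; simplify:
  satisfied 2 clause(s); 0 remain; assigned so far: [1, 3, 4, 5]

Answer: 0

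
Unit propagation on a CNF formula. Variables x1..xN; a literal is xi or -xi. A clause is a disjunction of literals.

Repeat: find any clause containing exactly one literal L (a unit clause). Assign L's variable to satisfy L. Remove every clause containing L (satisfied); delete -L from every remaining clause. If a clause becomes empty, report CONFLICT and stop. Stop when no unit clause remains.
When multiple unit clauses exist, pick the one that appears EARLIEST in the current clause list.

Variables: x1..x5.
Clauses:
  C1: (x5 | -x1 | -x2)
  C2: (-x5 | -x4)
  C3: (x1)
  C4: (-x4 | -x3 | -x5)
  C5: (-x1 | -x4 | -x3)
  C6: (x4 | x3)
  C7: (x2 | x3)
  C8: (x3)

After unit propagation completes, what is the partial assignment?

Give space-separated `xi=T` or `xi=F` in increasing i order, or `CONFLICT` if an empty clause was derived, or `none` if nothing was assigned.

Answer: x1=T x3=T x4=F

Derivation:
unit clause [1] forces x1=T; simplify:
  drop -1 from [5, -1, -2] -> [5, -2]
  drop -1 from [-1, -4, -3] -> [-4, -3]
  satisfied 1 clause(s); 7 remain; assigned so far: [1]
unit clause [3] forces x3=T; simplify:
  drop -3 from [-4, -3, -5] -> [-4, -5]
  drop -3 from [-4, -3] -> [-4]
  satisfied 3 clause(s); 4 remain; assigned so far: [1, 3]
unit clause [-4] forces x4=F; simplify:
  satisfied 3 clause(s); 1 remain; assigned so far: [1, 3, 4]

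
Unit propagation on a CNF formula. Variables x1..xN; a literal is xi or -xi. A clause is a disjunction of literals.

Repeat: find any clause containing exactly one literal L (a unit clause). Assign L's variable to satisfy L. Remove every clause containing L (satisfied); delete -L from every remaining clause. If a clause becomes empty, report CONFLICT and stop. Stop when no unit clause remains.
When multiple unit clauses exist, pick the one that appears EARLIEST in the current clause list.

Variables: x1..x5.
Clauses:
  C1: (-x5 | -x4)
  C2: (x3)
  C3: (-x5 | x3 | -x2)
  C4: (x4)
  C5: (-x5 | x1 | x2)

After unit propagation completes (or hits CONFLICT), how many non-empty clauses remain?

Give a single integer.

unit clause [3] forces x3=T; simplify:
  satisfied 2 clause(s); 3 remain; assigned so far: [3]
unit clause [4] forces x4=T; simplify:
  drop -4 from [-5, -4] -> [-5]
  satisfied 1 clause(s); 2 remain; assigned so far: [3, 4]
unit clause [-5] forces x5=F; simplify:
  satisfied 2 clause(s); 0 remain; assigned so far: [3, 4, 5]

Answer: 0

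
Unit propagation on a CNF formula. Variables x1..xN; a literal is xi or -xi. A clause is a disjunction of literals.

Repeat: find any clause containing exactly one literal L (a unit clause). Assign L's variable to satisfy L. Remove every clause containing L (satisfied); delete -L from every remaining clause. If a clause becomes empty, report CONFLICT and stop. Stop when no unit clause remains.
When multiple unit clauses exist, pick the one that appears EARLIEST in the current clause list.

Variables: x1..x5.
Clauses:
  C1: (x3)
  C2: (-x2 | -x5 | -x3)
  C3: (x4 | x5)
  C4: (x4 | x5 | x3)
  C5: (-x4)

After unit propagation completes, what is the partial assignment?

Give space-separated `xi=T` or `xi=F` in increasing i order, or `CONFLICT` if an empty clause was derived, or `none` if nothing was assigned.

Answer: x2=F x3=T x4=F x5=T

Derivation:
unit clause [3] forces x3=T; simplify:
  drop -3 from [-2, -5, -3] -> [-2, -5]
  satisfied 2 clause(s); 3 remain; assigned so far: [3]
unit clause [-4] forces x4=F; simplify:
  drop 4 from [4, 5] -> [5]
  satisfied 1 clause(s); 2 remain; assigned so far: [3, 4]
unit clause [5] forces x5=T; simplify:
  drop -5 from [-2, -5] -> [-2]
  satisfied 1 clause(s); 1 remain; assigned so far: [3, 4, 5]
unit clause [-2] forces x2=F; simplify:
  satisfied 1 clause(s); 0 remain; assigned so far: [2, 3, 4, 5]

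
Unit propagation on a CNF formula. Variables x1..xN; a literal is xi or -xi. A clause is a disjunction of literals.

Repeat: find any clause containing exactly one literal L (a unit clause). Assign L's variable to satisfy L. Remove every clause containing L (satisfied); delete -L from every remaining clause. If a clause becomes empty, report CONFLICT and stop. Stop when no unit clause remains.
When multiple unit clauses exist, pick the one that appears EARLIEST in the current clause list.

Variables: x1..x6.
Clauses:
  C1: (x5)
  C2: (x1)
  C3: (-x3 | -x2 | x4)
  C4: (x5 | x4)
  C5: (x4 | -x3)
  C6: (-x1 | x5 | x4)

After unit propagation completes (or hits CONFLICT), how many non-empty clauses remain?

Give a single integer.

Answer: 2

Derivation:
unit clause [5] forces x5=T; simplify:
  satisfied 3 clause(s); 3 remain; assigned so far: [5]
unit clause [1] forces x1=T; simplify:
  satisfied 1 clause(s); 2 remain; assigned so far: [1, 5]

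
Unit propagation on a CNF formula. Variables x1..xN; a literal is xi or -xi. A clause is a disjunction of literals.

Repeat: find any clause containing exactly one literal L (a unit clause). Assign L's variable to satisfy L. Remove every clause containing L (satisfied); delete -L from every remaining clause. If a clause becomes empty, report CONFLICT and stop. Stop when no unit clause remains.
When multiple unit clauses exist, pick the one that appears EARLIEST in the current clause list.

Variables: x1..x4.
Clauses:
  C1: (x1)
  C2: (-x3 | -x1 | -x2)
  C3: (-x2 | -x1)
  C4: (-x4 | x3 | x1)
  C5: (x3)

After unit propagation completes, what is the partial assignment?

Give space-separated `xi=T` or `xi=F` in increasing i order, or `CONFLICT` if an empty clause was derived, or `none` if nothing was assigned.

Answer: x1=T x2=F x3=T

Derivation:
unit clause [1] forces x1=T; simplify:
  drop -1 from [-3, -1, -2] -> [-3, -2]
  drop -1 from [-2, -1] -> [-2]
  satisfied 2 clause(s); 3 remain; assigned so far: [1]
unit clause [-2] forces x2=F; simplify:
  satisfied 2 clause(s); 1 remain; assigned so far: [1, 2]
unit clause [3] forces x3=T; simplify:
  satisfied 1 clause(s); 0 remain; assigned so far: [1, 2, 3]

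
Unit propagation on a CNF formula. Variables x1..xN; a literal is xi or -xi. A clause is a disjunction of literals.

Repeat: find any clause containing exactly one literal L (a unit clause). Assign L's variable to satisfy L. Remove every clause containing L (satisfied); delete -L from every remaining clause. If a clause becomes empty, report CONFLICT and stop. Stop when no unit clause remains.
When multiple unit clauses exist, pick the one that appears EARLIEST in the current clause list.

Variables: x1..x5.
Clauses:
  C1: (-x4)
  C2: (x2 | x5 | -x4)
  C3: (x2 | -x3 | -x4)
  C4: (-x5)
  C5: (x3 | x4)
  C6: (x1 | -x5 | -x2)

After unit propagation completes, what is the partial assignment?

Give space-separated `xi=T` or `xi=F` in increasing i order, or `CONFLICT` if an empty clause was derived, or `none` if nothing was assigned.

Answer: x3=T x4=F x5=F

Derivation:
unit clause [-4] forces x4=F; simplify:
  drop 4 from [3, 4] -> [3]
  satisfied 3 clause(s); 3 remain; assigned so far: [4]
unit clause [-5] forces x5=F; simplify:
  satisfied 2 clause(s); 1 remain; assigned so far: [4, 5]
unit clause [3] forces x3=T; simplify:
  satisfied 1 clause(s); 0 remain; assigned so far: [3, 4, 5]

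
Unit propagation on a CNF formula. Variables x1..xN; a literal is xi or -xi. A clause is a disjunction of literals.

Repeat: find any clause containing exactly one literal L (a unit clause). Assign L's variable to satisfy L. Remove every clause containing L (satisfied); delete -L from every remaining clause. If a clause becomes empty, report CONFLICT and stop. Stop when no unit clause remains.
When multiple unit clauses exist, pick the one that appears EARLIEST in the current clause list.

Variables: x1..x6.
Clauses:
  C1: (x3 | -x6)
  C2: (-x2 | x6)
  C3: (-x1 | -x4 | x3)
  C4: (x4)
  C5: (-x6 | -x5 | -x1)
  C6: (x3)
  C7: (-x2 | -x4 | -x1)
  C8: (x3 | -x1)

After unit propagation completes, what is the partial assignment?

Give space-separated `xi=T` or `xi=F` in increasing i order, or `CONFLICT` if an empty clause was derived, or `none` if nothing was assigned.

Answer: x3=T x4=T

Derivation:
unit clause [4] forces x4=T; simplify:
  drop -4 from [-1, -4, 3] -> [-1, 3]
  drop -4 from [-2, -4, -1] -> [-2, -1]
  satisfied 1 clause(s); 7 remain; assigned so far: [4]
unit clause [3] forces x3=T; simplify:
  satisfied 4 clause(s); 3 remain; assigned so far: [3, 4]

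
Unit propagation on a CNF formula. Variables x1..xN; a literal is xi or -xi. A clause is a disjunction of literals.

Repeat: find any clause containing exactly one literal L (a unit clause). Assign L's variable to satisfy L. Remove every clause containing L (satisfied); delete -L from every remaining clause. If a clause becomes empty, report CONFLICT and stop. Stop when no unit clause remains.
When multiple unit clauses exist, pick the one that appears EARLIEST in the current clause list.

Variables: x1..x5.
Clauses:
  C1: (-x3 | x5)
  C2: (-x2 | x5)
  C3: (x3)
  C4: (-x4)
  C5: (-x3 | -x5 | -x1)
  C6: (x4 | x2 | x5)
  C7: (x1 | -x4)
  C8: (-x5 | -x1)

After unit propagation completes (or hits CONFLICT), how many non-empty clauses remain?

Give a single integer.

unit clause [3] forces x3=T; simplify:
  drop -3 from [-3, 5] -> [5]
  drop -3 from [-3, -5, -1] -> [-5, -1]
  satisfied 1 clause(s); 7 remain; assigned so far: [3]
unit clause [5] forces x5=T; simplify:
  drop -5 from [-5, -1] -> [-1]
  drop -5 from [-5, -1] -> [-1]
  satisfied 3 clause(s); 4 remain; assigned so far: [3, 5]
unit clause [-4] forces x4=F; simplify:
  satisfied 2 clause(s); 2 remain; assigned so far: [3, 4, 5]
unit clause [-1] forces x1=F; simplify:
  satisfied 2 clause(s); 0 remain; assigned so far: [1, 3, 4, 5]

Answer: 0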